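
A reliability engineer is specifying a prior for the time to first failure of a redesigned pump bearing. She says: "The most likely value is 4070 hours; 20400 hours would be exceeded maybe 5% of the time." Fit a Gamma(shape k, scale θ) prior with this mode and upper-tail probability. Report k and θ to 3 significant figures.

Gamma(k,θ) with k>1 has mode (k−1)θ, so θ = 4070/(k−1).
Need P(X < 20400) = 0.95 with θ tied to k this way. Start at k = 2, θ = 4070: P(X<20400) ≈ 0.960.
Too high — lower k to spread out. Iterating converges to k ≈ 1.92.
Then θ = 4070/(1.92−1) ≈ 4420.

k ≈ 1.92, θ ≈ 4420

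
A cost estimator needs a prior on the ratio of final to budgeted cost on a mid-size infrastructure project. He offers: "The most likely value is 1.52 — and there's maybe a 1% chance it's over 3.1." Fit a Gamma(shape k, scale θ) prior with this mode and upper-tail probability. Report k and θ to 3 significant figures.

k ≈ 10.6, θ ≈ 0.158

Gamma(k,θ) with k>1 has mode (k−1)θ, so θ = 1.52/(k−1).
Need P(X < 3.1) = 0.99 with θ tied to k this way. Start at k = 2, θ = 1.52: P(X<3.1) ≈ 0.605.
Too low — raise k to concentrate. Iterating converges to k ≈ 10.6.
Then θ = 1.52/(10.6−1) ≈ 0.158.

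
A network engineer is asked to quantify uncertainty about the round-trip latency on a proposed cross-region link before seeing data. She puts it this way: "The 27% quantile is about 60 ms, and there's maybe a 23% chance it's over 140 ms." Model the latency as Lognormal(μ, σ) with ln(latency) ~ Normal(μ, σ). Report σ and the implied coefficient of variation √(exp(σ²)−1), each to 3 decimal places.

σ ≈ 0.627, CV ≈ 0.694

If T ~ Lognormal(μ,σ) then ln T ~ Normal(μ,σ), so the p-quantile of ln T is μ + z_p·σ.
ln(60) = 4.094 and ln(140) = 4.942; z_{0.27} = -0.6128, z_{0.77} = 0.7388.
σ = (4.942 − 4.094)/(0.7388 − (-0.6128)) = 0.627.
μ = 4.094 − (-0.6128)·0.627 = 4.478.
CV = √(exp(σ²)−1) = √(exp(0.3930)−1) = 0.694.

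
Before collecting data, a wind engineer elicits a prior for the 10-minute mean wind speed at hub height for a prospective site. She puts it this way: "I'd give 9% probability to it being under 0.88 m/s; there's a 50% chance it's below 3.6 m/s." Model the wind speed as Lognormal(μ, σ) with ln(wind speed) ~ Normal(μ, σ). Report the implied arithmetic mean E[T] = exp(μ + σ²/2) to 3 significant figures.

If T ~ Lognormal(μ,σ) then ln T ~ Normal(μ,σ), so the p-quantile of ln T is μ + z_p·σ.
ln(0.88) = -0.1278 and ln(3.6) = 1.281; z_{0.09} = -1.341, z_{0.5} = 0.
σ = (1.281 − -0.1278)/(0 − (-1.341)) = 1.051.
μ = -0.1278 − (-1.341)·1.051 = 1.281.
E[T] = exp(μ + σ²/2) = exp(1.281 + 0.5520) = 6.25 m/s.

E[T] ≈ 6.25 m/s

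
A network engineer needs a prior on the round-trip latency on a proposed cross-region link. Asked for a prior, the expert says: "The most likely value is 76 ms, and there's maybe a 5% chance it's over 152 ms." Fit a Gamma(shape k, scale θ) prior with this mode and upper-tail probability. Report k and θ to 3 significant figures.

Gamma(k,θ) with k>1 has mode (k−1)θ, so θ = 76/(k−1).
Need P(X < 152) = 0.95 with θ tied to k this way. Start at k = 2, θ = 76: P(X<152) ≈ 0.594.
Too low — raise k to concentrate. Iterating converges to k ≈ 6.77.
Then θ = 76/(6.77−1) ≈ 13.2.

k ≈ 6.77, θ ≈ 13.2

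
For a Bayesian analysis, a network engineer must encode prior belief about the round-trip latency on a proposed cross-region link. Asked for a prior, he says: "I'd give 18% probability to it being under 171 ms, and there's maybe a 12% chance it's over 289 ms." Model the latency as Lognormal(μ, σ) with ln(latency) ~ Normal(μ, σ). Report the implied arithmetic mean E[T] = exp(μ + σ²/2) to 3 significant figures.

If T ~ Lognormal(μ,σ) then ln T ~ Normal(μ,σ), so the p-quantile of ln T is μ + z_p·σ.
ln(171) = 5.142 and ln(289) = 5.666; z_{0.18} = -0.9154, z_{0.88} = 1.175.
σ = (5.666 − 5.142)/(1.175 − (-0.9154)) = 0.251.
μ = 5.142 − (-0.9154)·0.251 = 5.371.
E[T] = exp(μ + σ²/2) = exp(5.371 + 0.0315) = 222 ms.

E[T] ≈ 222 ms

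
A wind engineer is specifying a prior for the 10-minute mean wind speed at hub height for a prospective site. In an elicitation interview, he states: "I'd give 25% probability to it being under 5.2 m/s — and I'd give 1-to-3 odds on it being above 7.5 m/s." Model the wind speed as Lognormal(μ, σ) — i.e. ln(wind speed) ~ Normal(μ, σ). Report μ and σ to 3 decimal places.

If T ~ Lognormal(μ,σ) then ln T ~ Normal(μ,σ), so the p-quantile of ln T is μ + z_p·σ.
ln(5.2) = 1.649 and ln(7.5) = 2.015; z_{0.25} = -0.6745, z_{0.75} = 0.6745.
σ = (2.015 − 1.649)/(0.6745 − (-0.6745)) = 0.271.
μ = 1.649 − (-0.6745)·0.271 = 1.832.

μ ≈ 1.832, σ ≈ 0.271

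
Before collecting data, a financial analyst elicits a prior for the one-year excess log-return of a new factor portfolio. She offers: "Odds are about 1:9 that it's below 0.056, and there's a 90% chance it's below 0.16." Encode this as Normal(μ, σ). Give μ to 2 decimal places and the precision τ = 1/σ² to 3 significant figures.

The p-quantile of Normal(μ,σ) is μ + z_p·σ, with z_{0.1} = -1.282 and z_{0.9} = 1.282.
Eliminate σ: μ = (z₂·x₁ − z₁·x₂)/(z₂ − z₁) = (1.282·0.056 − (-1.282)·0.16)/2.563 = 0.11.
Then σ = (x₂ − x₁)/(z₂ − z₁) = (0.16 − 0.056)/2.563 = 0.04.
Precision τ = 1/σ² = 1/0.04058² = 607.

μ = 0.11, τ = 607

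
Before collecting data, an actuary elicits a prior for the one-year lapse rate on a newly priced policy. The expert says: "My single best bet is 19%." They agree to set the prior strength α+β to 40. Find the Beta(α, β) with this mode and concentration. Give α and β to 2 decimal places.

For α,β > 1 the Beta mode is (α−1)/(α+β−2). With α+β = 40, the mode is (α−1)/38.
Set (α−1)/38 = 0.19 → α = 1 + 0.19·38 = 8.22.
β = 40 − α = 31.78.

α = 8.22, β = 31.78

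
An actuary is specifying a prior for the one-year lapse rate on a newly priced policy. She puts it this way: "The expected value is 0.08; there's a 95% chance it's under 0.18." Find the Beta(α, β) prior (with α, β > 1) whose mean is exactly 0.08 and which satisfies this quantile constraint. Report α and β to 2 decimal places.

With mean 0.08 fixed, write α = 0.08s, β = 0.92s where s = α+β.
Need P(θ < 0.18) = 0.95 under Beta(0.08s, 0.92s). Normal approximation: (q−m)/√(m(1−m)/s) ≈ z_{0.95} = 1.64, so s ≈ 0.08·0.92·(1.64)²/(0.18−0.08)² = 19.9.
At s = 19.9: P(θ<0.18) ≈ 0.931. Adjusting to match 0.95 gives s ≈ 26.35.
So α = 0.08·26.35 ≈ 2.11, β = 0.92·26.35 ≈ 24.24.

α ≈ 2.11, β ≈ 24.24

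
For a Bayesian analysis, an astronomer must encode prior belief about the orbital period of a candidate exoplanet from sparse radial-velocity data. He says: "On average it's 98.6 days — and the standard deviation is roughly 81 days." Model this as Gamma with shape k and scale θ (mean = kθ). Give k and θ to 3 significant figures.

For Gamma(k, scale θ): mean = kθ, variance = kθ², so CV = 1/√k.
CV = SD/mean = 81/98.6 = 0.8215, hence k = 1/CV² = 1.48.
Then θ = mean/k = 98.6/1.48 = 66.5.

k ≈ 1.48, θ ≈ 66.5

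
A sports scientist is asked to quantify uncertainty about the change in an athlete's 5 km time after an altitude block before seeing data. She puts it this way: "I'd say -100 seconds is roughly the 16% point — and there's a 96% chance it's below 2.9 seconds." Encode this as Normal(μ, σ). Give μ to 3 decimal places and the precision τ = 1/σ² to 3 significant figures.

μ = -62.723, τ = 0.000712

For Normal(μ,σ), the p-quantile is μ + z_p·σ. Here z_{0.16} = -0.9945, z_{0.96} = 1.751.
So -100 = μ − 0.9945σ and 2.9 = μ + 1.751σ.
Subtracting: σ = (2.9 − -100)/(1.751 − (-0.9945)) = 37.484.
Then μ = -100 − (-0.9945)·37.484 = -62.723.
Precision τ = 1/σ² = 1/37.48² = 0.000712.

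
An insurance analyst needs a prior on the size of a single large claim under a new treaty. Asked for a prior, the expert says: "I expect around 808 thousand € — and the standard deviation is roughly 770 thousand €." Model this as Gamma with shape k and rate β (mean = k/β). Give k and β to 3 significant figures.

k ≈ 1.1, β ≈ 0.00136

For Gamma(k, rate β): mean = k/β, variance = k/β², so CV = 1/√k.
CV = SD/mean = 770/808 = 0.953, hence k = 1/CV² = 1.1.
Then β = k/mean = 1.1/808 = 0.00136.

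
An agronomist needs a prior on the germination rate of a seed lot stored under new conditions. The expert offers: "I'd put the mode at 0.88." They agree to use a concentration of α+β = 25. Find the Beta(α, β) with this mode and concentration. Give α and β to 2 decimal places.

For α,β > 1 the Beta mode is (α−1)/(α+β−2). With α+β = 25, the mode is (α−1)/23.
Set (α−1)/23 = 0.88 → α = 1 + 0.88·23 = 21.24.
β = 25 − α = 3.76.

α = 21.24, β = 3.76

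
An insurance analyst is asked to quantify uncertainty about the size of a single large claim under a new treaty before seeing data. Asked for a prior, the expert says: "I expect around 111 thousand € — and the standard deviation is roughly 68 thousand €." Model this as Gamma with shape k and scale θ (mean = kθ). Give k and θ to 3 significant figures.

For Gamma(k, scale θ): mean = kθ, variance = kθ², so CV = 1/√k.
CV = SD/mean = 68/111 = 0.6126, hence k = 1/CV² = 2.66.
Then θ = mean/k = 111/2.66 = 41.7.

k ≈ 2.66, θ ≈ 41.7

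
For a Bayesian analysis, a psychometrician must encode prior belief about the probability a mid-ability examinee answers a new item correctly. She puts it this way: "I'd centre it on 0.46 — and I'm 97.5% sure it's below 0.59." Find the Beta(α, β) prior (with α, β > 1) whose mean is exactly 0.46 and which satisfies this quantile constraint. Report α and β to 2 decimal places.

With mean 0.46 fixed, write α = 0.46s, β = 0.54s where s = α+β.
Need P(θ < 0.59) = 0.975 under Beta(0.46s, 0.54s). Normal approximation: (q−m)/√(m(1−m)/s) ≈ z_{0.975} = 1.96, so s ≈ 0.46·0.54·(1.96)²/(0.59−0.46)² = 56.5.
At s = 56.5: P(θ<0.59) ≈ 0.975. Adjusting to match 0.975 gives s ≈ 56.20.
So α = 0.46·56.20 ≈ 25.85, β = 0.54·56.20 ≈ 30.35.

α ≈ 25.85, β ≈ 30.35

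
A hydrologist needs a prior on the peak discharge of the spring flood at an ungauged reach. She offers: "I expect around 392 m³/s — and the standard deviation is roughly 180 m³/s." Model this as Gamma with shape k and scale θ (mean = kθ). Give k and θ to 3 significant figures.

k ≈ 4.74, θ ≈ 82.7

For Gamma(k, scale θ): mean = kθ, variance = kθ², so CV = 1/√k.
CV = SD/mean = 180/392 = 0.4592, hence k = 1/CV² = 4.74.
Then θ = mean/k = 392/4.74 = 82.7.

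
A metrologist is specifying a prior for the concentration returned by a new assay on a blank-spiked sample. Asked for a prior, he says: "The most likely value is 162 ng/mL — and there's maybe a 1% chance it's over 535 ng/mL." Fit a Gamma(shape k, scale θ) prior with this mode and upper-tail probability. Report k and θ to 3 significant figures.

k ≈ 4.08, θ ≈ 52.6

Gamma(k,θ) with k>1 has mode (k−1)θ, so θ = 162/(k−1).
Need P(X < 535) = 0.99 with θ tied to k this way. Start at k = 2, θ = 162: P(X<535) ≈ 0.842.
Too low — raise k to concentrate. Iterating converges to k ≈ 4.08.
Then θ = 162/(4.08−1) ≈ 52.6.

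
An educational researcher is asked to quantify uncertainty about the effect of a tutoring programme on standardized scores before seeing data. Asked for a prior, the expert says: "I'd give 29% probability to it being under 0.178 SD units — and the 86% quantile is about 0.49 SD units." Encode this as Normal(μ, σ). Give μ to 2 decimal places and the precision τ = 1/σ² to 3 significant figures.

For Normal(μ,σ), the p-quantile is μ + z_p·σ. Here z_{0.29} = -0.5534, z_{0.86} = 1.08.
So 0.178 = μ − 0.5534σ and 0.49 = μ + 1.08σ.
Subtracting: σ = (0.49 − 0.178)/(1.08 − (-0.5534)) = 0.19.
Then μ = 0.178 − (-0.5534)·0.19 = 0.28.
Precision τ = 1/σ² = 1/0.191² = 27.4.

μ = 0.28, τ = 27.4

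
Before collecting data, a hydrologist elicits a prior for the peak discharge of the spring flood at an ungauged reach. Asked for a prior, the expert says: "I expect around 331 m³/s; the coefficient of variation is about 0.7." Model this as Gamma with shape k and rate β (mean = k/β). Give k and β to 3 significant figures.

For Gamma(k, rate β): mean = k/β, variance = k/β², so CV = 1/√k.
CV = 0.7, hence k = 1/CV² = 2.04.
Then β = k/mean = 2.04/331 = 0.00617.

k ≈ 2.04, β ≈ 0.00617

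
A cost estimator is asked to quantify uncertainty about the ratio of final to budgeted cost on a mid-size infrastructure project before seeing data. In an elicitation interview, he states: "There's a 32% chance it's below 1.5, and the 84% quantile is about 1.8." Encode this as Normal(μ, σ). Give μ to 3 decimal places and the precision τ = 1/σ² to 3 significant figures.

For Normal(μ,σ), the p-quantile is μ + z_p·σ. Here z_{0.32} = -0.4677, z_{0.84} = 0.9945.
So 1.5 = μ − 0.4677σ and 1.8 = μ + 0.9945σ.
Subtracting: σ = (1.8 − 1.5)/(0.9945 − (-0.4677)) = 0.205.
Then μ = 1.5 − (-0.4677)·0.205 = 1.596.
Precision τ = 1/σ² = 1/0.2052² = 23.8.

μ = 1.596, τ = 23.8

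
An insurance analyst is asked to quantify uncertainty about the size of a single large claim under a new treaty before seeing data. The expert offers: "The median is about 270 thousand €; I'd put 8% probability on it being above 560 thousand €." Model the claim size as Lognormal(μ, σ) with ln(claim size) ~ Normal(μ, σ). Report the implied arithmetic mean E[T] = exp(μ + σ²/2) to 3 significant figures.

If T ~ Lognormal(μ,σ) then ln T ~ Normal(μ,σ), so the p-quantile of ln T is μ + z_p·σ.
ln(270) = 5.598 and ln(560) = 6.328; z_{0.5} = 0, z_{0.92} = 1.405.
σ = (6.328 − 5.598)/(1.405 − (0)) = 0.519.
μ = 5.598 − (0)·0.519 = 5.598.
E[T] = exp(μ + σ²/2) = exp(5.598 + 0.1348) = 309 thousand €.

E[T] ≈ 309 thousand €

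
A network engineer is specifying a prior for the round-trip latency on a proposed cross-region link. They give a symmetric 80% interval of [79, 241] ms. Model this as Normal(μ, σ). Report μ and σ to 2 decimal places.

A symmetric 80% interval runs μ ± z·σ with z = 1.282.
Half-width = 81, so σ = 81/1.282 = 63.20.
μ is the interval midpoint, 160.00.

μ = 160.00, σ = 63.20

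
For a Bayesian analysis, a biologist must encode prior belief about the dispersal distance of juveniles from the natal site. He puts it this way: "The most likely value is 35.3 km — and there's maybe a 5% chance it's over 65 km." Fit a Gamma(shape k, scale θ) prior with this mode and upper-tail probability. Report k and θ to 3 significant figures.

Gamma(k,θ) with k>1 has mode (k−1)θ, so θ = 35.3/(k−1).
Need P(X < 65) = 0.95 with θ tied to k this way. Start at k = 2, θ = 35.3: P(X<65) ≈ 0.549.
Too low — raise k to concentrate. Iterating converges to k ≈ 8.47.
Then θ = 35.3/(8.47−1) ≈ 4.73.

k ≈ 8.47, θ ≈ 4.73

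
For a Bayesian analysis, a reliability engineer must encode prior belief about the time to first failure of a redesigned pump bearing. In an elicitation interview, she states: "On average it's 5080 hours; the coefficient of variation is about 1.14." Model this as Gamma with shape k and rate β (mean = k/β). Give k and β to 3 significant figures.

k ≈ 0.769, β ≈ 0.000151

For Gamma(k, rate β): mean = k/β, variance = k/β², so CV = 1/√k.
CV = 1.14, hence k = 1/CV² = 0.769.
Then β = k/mean = 0.769/5080 = 0.000151.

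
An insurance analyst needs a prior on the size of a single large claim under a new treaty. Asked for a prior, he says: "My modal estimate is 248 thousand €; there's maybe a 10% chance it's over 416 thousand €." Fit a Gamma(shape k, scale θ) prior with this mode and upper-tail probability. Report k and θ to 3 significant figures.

Gamma(k,θ) with k>1 has mode (k−1)θ, so θ = 248/(k−1).
Need P(X < 416) = 0.9 with θ tied to k this way. Start at k = 2, θ = 248: P(X<416) ≈ 0.500.
Too low — raise k to concentrate. Iterating converges to k ≈ 8.06.
Then θ = 248/(8.06−1) ≈ 35.1.

k ≈ 8.06, θ ≈ 35.1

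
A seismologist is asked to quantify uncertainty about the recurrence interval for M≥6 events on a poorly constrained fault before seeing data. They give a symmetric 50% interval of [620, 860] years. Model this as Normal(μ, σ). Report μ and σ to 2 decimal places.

A symmetric 50% interval runs μ ± z·σ with z = 0.6745.
Half-width = 120, so σ = 120/0.6745 = 177.91.
μ is the interval midpoint, 740.00.

μ = 740.00, σ = 177.91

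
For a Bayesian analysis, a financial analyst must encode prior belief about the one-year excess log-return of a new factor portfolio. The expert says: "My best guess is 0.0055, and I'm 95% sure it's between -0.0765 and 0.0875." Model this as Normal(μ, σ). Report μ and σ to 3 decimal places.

A symmetric 95% interval runs μ ± z·σ with z = 1.96.
Half-width = 0.082, so σ = 0.082/1.96 = 0.042.
μ is the stated best guess, 0.005.

μ = 0.005, σ = 0.042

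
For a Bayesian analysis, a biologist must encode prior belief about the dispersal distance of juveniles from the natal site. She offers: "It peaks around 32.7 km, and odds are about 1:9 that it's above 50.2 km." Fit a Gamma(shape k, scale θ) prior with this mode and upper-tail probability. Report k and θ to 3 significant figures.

Gamma(k,θ) with k>1 has mode (k−1)θ, so θ = 32.7/(k−1).
Need P(X < 50.2) = 0.9 with θ tied to k this way. Start at k = 2, θ = 32.7: P(X<50.2) ≈ 0.454.
Too low — raise k to concentrate. Iterating converges to k ≈ 11.2.
Then θ = 32.7/(11.2−1) ≈ 3.22.

k ≈ 11.2, θ ≈ 3.22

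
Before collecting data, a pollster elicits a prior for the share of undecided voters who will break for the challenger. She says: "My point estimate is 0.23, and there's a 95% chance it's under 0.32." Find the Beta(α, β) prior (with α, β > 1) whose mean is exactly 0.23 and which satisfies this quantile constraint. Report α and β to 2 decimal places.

With mean 0.23 fixed, write α = 0.23s, β = 0.77s where s = α+β.
Need P(θ < 0.32) = 0.95 under Beta(0.23s, 0.77s). Normal approximation: (q−m)/√(m(1−m)/s) ≈ z_{0.95} = 1.64, so s ≈ 0.23·0.77·(1.64)²/(0.32−0.23)² = 59.2.
At s = 59.2: P(θ<0.32) ≈ 0.943. Adjusting to match 0.95 gives s ≈ 64.71.
So α = 0.23·64.71 ≈ 14.88, β = 0.77·64.71 ≈ 49.83.

α ≈ 14.88, β ≈ 49.83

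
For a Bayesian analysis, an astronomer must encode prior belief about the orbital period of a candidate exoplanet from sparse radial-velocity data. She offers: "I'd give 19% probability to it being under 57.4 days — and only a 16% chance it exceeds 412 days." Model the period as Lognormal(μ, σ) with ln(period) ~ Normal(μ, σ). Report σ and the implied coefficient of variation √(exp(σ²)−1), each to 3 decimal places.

σ ≈ 1.053, CV ≈ 1.424

If T ~ Lognormal(μ,σ) then ln T ~ Normal(μ,σ), so the p-quantile of ln T is μ + z_p·σ.
ln(57.4) = 4.05 and ln(412) = 6.021; z_{0.19} = -0.8779, z_{0.84} = 0.9945.
σ = (6.021 − 4.05)/(0.9945 − (-0.8779)) = 1.053.
μ = 4.05 − (-0.8779)·1.053 = 4.974.
CV = √(exp(σ²)−1) = √(exp(1.1081)−1) = 1.424.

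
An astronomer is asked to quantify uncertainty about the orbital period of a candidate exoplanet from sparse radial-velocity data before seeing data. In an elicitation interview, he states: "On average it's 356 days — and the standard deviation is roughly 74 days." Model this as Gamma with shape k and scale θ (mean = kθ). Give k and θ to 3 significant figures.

For Gamma(k, scale θ): mean = kθ, variance = kθ², so CV = 1/√k.
CV = SD/mean = 74/356 = 0.2079, hence k = 1/CV² = 23.1.
Then θ = mean/k = 356/23.1 = 15.4.

k ≈ 23.1, θ ≈ 15.4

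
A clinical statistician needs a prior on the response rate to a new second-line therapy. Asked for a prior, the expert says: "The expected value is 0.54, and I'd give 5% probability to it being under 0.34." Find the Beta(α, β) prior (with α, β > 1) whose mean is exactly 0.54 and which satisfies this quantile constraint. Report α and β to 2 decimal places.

With mean 0.54 fixed, write α = 0.54s, β = 0.46s where s = α+β.
Need P(θ < 0.34) = 0.05 under Beta(0.54s, 0.46s). Normal approximation: (q−m)/√(m(1−m)/s) ≈ z_{0.05} = -1.64, so s ≈ 0.54·0.46·(-1.64)²/(0.34−0.54)² = 16.8.
At s = 16.8: P(θ<0.34) ≈ 0.048. Adjusting to match 0.05 gives s ≈ 16.38.
So α = 0.54·16.38 ≈ 8.85, β = 0.46·16.38 ≈ 7.54.

α ≈ 8.85, β ≈ 7.54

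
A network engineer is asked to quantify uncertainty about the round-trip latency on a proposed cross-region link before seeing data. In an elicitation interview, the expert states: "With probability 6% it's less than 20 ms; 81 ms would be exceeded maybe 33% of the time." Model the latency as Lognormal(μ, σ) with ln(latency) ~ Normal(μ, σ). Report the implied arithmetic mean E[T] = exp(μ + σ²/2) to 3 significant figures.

If T ~ Lognormal(μ,σ) then ln T ~ Normal(μ,σ), so the p-quantile of ln T is μ + z_p·σ.
ln(20) = 2.996 and ln(81) = 4.394; z_{0.06} = -1.555, z_{0.67} = 0.4399.
σ = (4.394 − 2.996)/(0.4399 − (-1.555)) = 0.701.
μ = 2.996 − (-1.555)·0.701 = 4.086.
E[T] = exp(μ + σ²/2) = exp(4.086 + 0.2459) = 76.1 ms.

E[T] ≈ 76.1 ms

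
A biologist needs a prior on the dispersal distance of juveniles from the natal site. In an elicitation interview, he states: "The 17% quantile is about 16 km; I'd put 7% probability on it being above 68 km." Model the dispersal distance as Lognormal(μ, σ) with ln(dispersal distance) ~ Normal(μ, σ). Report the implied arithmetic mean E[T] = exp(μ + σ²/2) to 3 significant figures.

E[T] ≈ 33.7 km

If T ~ Lognormal(μ,σ) then ln T ~ Normal(μ,σ), so the p-quantile of ln T is μ + z_p·σ.
ln(16) = 2.773 and ln(68) = 4.22; z_{0.17} = -0.9542, z_{0.93} = 1.476.
σ = (4.22 − 2.773)/(1.476 − (-0.9542)) = 0.595.
μ = 2.773 − (-0.9542)·0.595 = 3.341.
E[T] = exp(μ + σ²/2) = exp(3.341 + 0.1773) = 33.7 km.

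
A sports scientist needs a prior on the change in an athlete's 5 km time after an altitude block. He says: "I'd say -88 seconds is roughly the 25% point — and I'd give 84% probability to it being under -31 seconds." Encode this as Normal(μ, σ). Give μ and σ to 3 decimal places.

μ = -64.964, σ = 34.153

The p-quantile of Normal(μ,σ) is μ + z_p·σ, with z_{0.25} = -0.6745 and z_{0.84} = 0.9945.
Eliminate σ: μ = (z₂·x₁ − z₁·x₂)/(z₂ − z₁) = (0.9945·-88 − (-0.6745)·-31)/1.669 = -64.964.
Then σ = (x₂ − x₁)/(z₂ − z₁) = (-31 − -88)/1.669 = 34.153.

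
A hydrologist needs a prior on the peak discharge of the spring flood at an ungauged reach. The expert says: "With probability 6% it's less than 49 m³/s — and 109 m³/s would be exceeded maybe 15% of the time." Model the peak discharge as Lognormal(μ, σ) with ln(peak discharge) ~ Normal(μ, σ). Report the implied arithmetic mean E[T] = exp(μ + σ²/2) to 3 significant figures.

If T ~ Lognormal(μ,σ) then ln T ~ Normal(μ,σ), so the p-quantile of ln T is μ + z_p·σ.
ln(49) = 3.892 and ln(109) = 4.691; z_{0.06} = -1.555, z_{0.85} = 1.036.
σ = (4.691 − 3.892)/(1.036 − (-1.555)) = 0.309.
μ = 3.892 − (-1.555)·0.309 = 4.372.
E[T] = exp(μ + σ²/2) = exp(4.372 + 0.0476) = 83 m³/s.

E[T] ≈ 83 m³/s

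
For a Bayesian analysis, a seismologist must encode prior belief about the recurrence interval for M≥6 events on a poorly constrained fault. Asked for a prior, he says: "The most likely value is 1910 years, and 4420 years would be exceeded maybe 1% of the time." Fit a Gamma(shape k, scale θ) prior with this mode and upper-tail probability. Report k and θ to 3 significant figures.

Gamma(k,θ) with k>1 has mode (k−1)θ, so θ = 1910/(k−1).
Need P(X < 4420) = 0.99 with θ tied to k this way. Start at k = 2, θ = 1910: P(X<4420) ≈ 0.672.
Too low — raise k to concentrate. Iterating converges to k ≈ 7.78.
Then θ = 1910/(7.78−1) ≈ 282.

k ≈ 7.78, θ ≈ 282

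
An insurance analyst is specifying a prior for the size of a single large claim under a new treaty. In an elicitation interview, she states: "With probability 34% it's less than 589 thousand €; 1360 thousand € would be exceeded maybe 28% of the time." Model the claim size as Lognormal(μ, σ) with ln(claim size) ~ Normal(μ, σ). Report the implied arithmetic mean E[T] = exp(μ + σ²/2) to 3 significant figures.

E[T] ≈ 1190 thousand €

If T ~ Lognormal(μ,σ) then ln T ~ Normal(μ,σ), so the p-quantile of ln T is μ + z_p·σ.
ln(589) = 6.378 and ln(1360) = 7.215; z_{0.34} = -0.4125, z_{0.72} = 0.5828.
σ = (7.215 − 6.378)/(0.5828 − (-0.4125)) = 0.841.
μ = 6.378 − (-0.4125)·0.841 = 6.725.
E[T] = exp(μ + σ²/2) = exp(6.725 + 0.3534) = 1190 thousand €.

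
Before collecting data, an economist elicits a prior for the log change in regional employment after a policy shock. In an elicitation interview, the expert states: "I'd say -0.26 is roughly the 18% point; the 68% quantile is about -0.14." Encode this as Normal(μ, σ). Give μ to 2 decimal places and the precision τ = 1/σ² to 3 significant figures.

The p-quantile of Normal(μ,σ) is μ + z_p·σ, with z_{0.18} = -0.9154 and z_{0.68} = 0.4677.
Eliminate σ: μ = (z₂·x₁ − z₁·x₂)/(z₂ − z₁) = (0.4677·-0.26 − (-0.9154)·-0.14)/1.383 = -0.18.
Then σ = (x₂ − x₁)/(z₂ − z₁) = (-0.14 − -0.26)/1.383 = 0.09.
Precision τ = 1/σ² = 1/0.08676² = 133.

μ = -0.18, τ = 133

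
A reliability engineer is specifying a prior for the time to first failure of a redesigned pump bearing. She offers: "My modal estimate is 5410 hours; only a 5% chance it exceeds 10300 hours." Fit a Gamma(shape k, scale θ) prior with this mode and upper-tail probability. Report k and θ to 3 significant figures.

Gamma(k,θ) with k>1 has mode (k−1)θ, so θ = 5410/(k−1).
Need P(X < 10300) = 0.95 with θ tied to k this way. Start at k = 2, θ = 5410: P(X<10300) ≈ 0.567.
Too low — raise k to concentrate. Iterating converges to k ≈ 7.7.
Then θ = 5410/(7.7−1) ≈ 807.

k ≈ 7.7, θ ≈ 807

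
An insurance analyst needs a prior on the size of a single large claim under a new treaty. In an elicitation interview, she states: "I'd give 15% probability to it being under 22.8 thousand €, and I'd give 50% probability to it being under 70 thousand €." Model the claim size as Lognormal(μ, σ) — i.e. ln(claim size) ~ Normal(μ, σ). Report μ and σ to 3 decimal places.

μ ≈ 4.248, σ ≈ 1.082

If T ~ Lognormal(μ,σ) then ln T ~ Normal(μ,σ), so the p-quantile of ln T is μ + z_p·σ.
ln(22.8) = 3.127 and ln(70) = 4.248; z_{0.15} = -1.036, z_{0.5} = 0.
σ = (4.248 − 3.127)/(0 − (-1.036)) = 1.082.
μ = 3.127 − (-1.036)·1.082 = 4.248.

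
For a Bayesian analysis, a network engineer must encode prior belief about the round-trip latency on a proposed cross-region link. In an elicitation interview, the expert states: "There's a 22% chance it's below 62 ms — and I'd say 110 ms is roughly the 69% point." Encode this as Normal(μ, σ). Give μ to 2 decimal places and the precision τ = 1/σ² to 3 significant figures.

μ = 91.23, τ = 0.000698

The p-quantile of Normal(μ,σ) is μ + z_p·σ, with z_{0.22} = -0.7722 and z_{0.69} = 0.4959.
Eliminate σ: μ = (z₂·x₁ − z₁·x₂)/(z₂ − z₁) = (0.4959·62 − (-0.7722)·110)/1.268 = 91.23.
Then σ = (x₂ − x₁)/(z₂ − z₁) = (110 − 62)/1.268 = 37.85.
Precision τ = 1/σ² = 1/37.85² = 0.000698.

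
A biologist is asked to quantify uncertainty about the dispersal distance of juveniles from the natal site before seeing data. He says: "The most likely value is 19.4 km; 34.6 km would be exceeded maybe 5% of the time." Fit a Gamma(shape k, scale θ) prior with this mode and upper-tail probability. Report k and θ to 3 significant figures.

Gamma(k,θ) with k>1 has mode (k−1)θ, so θ = 19.4/(k−1).
Need P(X < 34.6) = 0.95 with θ tied to k this way. Start at k = 2, θ = 19.4: P(X<34.6) ≈ 0.532.
Too low — raise k to concentrate. Iterating converges to k ≈ 9.33.
Then θ = 19.4/(9.33−1) ≈ 2.33.

k ≈ 9.33, θ ≈ 2.33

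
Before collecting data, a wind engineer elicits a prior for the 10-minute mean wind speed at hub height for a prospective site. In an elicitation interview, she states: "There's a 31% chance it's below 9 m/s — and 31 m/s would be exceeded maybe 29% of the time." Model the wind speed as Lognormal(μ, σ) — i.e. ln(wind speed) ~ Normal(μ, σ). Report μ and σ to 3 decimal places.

If T ~ Lognormal(μ,σ) then ln T ~ Normal(μ,σ), so the p-quantile of ln T is μ + z_p·σ.
ln(9) = 2.197 and ln(31) = 3.434; z_{0.31} = -0.4959, z_{0.71} = 0.5534.
σ = (3.434 − 2.197)/(0.5534 − (-0.4959)) = 1.179.
μ = 2.197 − (-0.4959)·1.179 = 2.782.

μ ≈ 2.782, σ ≈ 1.179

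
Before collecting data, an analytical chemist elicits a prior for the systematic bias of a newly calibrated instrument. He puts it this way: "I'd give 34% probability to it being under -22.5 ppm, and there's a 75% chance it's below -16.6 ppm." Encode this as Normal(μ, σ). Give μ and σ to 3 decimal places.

For Normal(μ,σ), the p-quantile is μ + z_p·σ. Here z_{0.34} = -0.4125, z_{0.75} = 0.6745.
So -22.5 = μ − 0.4125σ and -16.6 = μ + 0.6745σ.
Subtracting: σ = (-16.6 − -22.5)/(0.6745 − (-0.4125)) = 5.428.
Then μ = -22.5 − (-0.4125)·5.428 = -20.261.

μ = -20.261, σ = 5.428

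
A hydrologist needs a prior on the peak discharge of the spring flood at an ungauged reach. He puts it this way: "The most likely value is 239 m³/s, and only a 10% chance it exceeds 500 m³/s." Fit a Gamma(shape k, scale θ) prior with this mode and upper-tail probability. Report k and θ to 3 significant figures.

k ≈ 4.53, θ ≈ 67.8

Gamma(k,θ) with k>1 has mode (k−1)θ, so θ = 239/(k−1).
Need P(X < 500) = 0.9 with θ tied to k this way. Start at k = 2, θ = 239: P(X<500) ≈ 0.618.
Too low — raise k to concentrate. Iterating converges to k ≈ 4.53.
Then θ = 239/(4.53−1) ≈ 67.8.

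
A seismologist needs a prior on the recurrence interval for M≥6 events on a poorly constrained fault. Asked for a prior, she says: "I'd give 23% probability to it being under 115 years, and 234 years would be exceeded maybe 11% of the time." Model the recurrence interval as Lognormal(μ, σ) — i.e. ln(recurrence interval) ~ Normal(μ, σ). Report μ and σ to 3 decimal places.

If T ~ Lognormal(μ,σ) then ln T ~ Normal(μ,σ), so the p-quantile of ln T is μ + z_p·σ.
ln(115) = 4.745 and ln(234) = 5.455; z_{0.23} = -0.7388, z_{0.89} = 1.227.
σ = (5.455 − 4.745)/(1.227 − (-0.7388)) = 0.361.
μ = 4.745 − (-0.7388)·0.361 = 5.012.

μ ≈ 5.012, σ ≈ 0.361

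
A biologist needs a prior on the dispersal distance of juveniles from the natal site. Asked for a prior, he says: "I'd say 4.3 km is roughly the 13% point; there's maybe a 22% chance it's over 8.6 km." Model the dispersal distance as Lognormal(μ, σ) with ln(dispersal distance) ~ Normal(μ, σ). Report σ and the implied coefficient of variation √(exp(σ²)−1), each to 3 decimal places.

If T ~ Lognormal(μ,σ) then ln T ~ Normal(μ,σ), so the p-quantile of ln T is μ + z_p·σ.
ln(4.3) = 1.459 and ln(8.6) = 2.152; z_{0.13} = -1.126, z_{0.78} = 0.7722.
σ = (2.152 − 1.459)/(0.7722 − (-1.126)) = 0.365.
μ = 1.459 − (-1.126)·0.365 = 1.870.
CV = √(exp(σ²)−1) = √(exp(0.1333)−1) = 0.378.

σ ≈ 0.365, CV ≈ 0.378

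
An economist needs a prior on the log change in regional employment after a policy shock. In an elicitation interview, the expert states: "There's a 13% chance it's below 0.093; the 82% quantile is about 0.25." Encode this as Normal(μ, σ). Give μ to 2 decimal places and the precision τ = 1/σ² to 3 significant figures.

μ = 0.18, τ = 169

The p-quantile of Normal(μ,σ) is μ + z_p·σ, with z_{0.13} = -1.126 and z_{0.82} = 0.9154.
Eliminate σ: μ = (z₂·x₁ − z₁·x₂)/(z₂ − z₁) = (0.9154·0.093 − (-1.126)·0.25)/2.042 = 0.18.
Then σ = (x₂ − x₁)/(z₂ − z₁) = (0.25 − 0.093)/2.042 = 0.08.
Precision τ = 1/σ² = 1/0.07689² = 169.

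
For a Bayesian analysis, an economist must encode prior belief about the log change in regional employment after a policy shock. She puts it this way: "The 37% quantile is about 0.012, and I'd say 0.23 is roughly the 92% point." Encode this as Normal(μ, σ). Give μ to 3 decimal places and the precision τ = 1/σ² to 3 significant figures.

The p-quantile of Normal(μ,σ) is μ + z_p·σ, with z_{0.37} = -0.3319 and z_{0.92} = 1.405.
Eliminate σ: μ = (z₂·x₁ − z₁·x₂)/(z₂ − z₁) = (1.405·0.012 − (-0.3319)·0.23)/1.737 = 0.054.
Then σ = (x₂ − x₁)/(z₂ − z₁) = (0.23 − 0.012)/1.737 = 0.126.
Precision τ = 1/σ² = 1/0.1255² = 63.5.

μ = 0.054, τ = 63.5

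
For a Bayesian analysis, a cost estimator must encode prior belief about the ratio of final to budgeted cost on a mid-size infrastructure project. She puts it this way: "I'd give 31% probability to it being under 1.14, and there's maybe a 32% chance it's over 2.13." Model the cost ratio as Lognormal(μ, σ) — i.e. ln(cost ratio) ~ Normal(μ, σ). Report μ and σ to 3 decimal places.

μ ≈ 0.453, σ ≈ 0.649

If T ~ Lognormal(μ,σ) then ln T ~ Normal(μ,σ), so the p-quantile of ln T is μ + z_p·σ.
ln(1.14) = 0.131 and ln(2.13) = 0.7561; z_{0.31} = -0.4959, z_{0.68} = 0.4677.
σ = (0.7561 − 0.131)/(0.4677 − (-0.4959)) = 0.649.
μ = 0.131 − (-0.4959)·0.649 = 0.453.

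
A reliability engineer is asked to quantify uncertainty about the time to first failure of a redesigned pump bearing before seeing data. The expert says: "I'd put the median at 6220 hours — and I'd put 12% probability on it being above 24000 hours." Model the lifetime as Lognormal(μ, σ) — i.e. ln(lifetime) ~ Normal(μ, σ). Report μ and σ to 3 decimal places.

If T ~ Lognormal(μ,σ) then ln T ~ Normal(μ,σ), so the p-quantile of ln T is μ + z_p·σ.
ln(6220) = 8.736 and ln(24000) = 10.09; z_{0.5} = 0, z_{0.88} = 1.175.
σ = (10.09 − 8.736)/(1.175 − (0)) = 1.149.
μ = 8.736 − (0)·1.149 = 8.736.

μ ≈ 8.736, σ ≈ 1.149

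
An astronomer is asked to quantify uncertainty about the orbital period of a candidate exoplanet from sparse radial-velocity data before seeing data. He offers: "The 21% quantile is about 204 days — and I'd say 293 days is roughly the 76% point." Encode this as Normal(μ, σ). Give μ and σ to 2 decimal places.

μ = 251.45, σ = 58.83

For Normal(μ,σ), the p-quantile is μ + z_p·σ. Here z_{0.21} = -0.8064, z_{0.76} = 0.7063.
So 204 = μ − 0.8064σ and 293 = μ + 0.7063σ.
Subtracting: σ = (293 − 204)/(0.7063 − (-0.8064)) = 58.83.
Then μ = 204 − (-0.8064)·58.83 = 251.45.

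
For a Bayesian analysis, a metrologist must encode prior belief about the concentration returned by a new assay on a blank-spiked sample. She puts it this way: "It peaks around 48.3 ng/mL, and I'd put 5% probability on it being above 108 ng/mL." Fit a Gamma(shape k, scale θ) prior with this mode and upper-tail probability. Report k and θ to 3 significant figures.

Gamma(k,θ) with k>1 has mode (k−1)θ, so θ = 48.3/(k−1).
Need P(X < 108) = 0.95 with θ tied to k this way. Start at k = 2, θ = 48.3: P(X<108) ≈ 0.654.
Too low — raise k to concentrate. Iterating converges to k ≈ 5.24.
Then θ = 48.3/(5.24−1) ≈ 11.4.

k ≈ 5.24, θ ≈ 11.4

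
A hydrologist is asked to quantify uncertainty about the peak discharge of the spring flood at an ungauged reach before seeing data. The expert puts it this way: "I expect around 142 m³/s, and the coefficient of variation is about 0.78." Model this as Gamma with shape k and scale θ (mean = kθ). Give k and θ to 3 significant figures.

k ≈ 1.64, θ ≈ 86.4

For Gamma(k, scale θ): mean = kθ, variance = kθ², so CV = 1/√k.
CV = 0.78, hence k = 1/CV² = 1.64.
Then θ = mean/k = 142/1.64 = 86.4.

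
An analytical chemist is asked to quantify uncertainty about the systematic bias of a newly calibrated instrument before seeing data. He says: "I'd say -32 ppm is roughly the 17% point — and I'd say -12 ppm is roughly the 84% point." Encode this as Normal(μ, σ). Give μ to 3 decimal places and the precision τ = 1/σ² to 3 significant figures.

For Normal(μ,σ), the p-quantile is μ + z_p·σ. Here z_{0.17} = -0.9542, z_{0.84} = 0.9945.
So -32 = μ − 0.9542σ and -12 = μ + 0.9945σ.
Subtracting: σ = (-12 − -32)/(0.9945 − (-0.9542)) = 10.264.
Then μ = -32 − (-0.9542)·10.264 = -22.207.
Precision τ = 1/σ² = 1/10.26² = 0.00949.

μ = -22.207, τ = 0.00949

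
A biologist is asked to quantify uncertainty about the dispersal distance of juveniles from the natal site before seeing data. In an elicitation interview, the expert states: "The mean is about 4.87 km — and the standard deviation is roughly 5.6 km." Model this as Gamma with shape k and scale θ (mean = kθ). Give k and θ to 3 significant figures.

k ≈ 0.756, θ ≈ 6.44

For Gamma(k, scale θ): mean = kθ, variance = kθ², so CV = 1/√k.
CV = SD/mean = 5.6/4.87 = 1.15, hence k = 1/CV² = 0.756.
Then θ = mean/k = 4.87/0.756 = 6.44.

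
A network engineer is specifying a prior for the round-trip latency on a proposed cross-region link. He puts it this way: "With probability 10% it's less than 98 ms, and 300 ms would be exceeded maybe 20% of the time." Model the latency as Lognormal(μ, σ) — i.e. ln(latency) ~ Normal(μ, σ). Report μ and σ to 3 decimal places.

If T ~ Lognormal(μ,σ) then ln T ~ Normal(μ,σ), so the p-quantile of ln T is μ + z_p·σ.
ln(98) = 4.585 and ln(300) = 5.704; z_{0.1} = -1.282, z_{0.8} = 0.8416.
σ = (5.704 − 4.585)/(0.8416 − (-1.282)) = 0.527.
μ = 4.585 − (-1.282)·0.527 = 5.260.

μ ≈ 5.260, σ ≈ 0.527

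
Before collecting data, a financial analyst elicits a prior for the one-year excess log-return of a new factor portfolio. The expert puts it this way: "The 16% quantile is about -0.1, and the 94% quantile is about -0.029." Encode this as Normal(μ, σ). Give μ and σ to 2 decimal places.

μ = -0.07, σ = 0.03

For Normal(μ,σ), the p-quantile is μ + z_p·σ. Here z_{0.16} = -0.9945, z_{0.94} = 1.555.
So -0.1 = μ − 0.9945σ and -0.029 = μ + 1.555σ.
Subtracting: σ = (-0.029 − -0.1)/(1.555 − (-0.9945)) = 0.03.
Then μ = -0.1 − (-0.9945)·0.03 = -0.07.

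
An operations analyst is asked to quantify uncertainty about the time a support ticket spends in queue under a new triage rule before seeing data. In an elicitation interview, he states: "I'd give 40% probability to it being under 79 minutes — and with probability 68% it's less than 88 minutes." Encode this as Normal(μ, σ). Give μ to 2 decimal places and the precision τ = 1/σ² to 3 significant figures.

μ = 82.16, τ = 0.00642

The p-quantile of Normal(μ,σ) is μ + z_p·σ, with z_{0.4} = -0.2533 and z_{0.68} = 0.4677.
Eliminate σ: μ = (z₂·x₁ − z₁·x₂)/(z₂ − z₁) = (0.4677·79 − (-0.2533)·88)/0.721 = 82.16.
Then σ = (x₂ − x₁)/(z₂ − z₁) = (88 − 79)/0.721 = 12.48.
Precision τ = 1/σ² = 1/12.48² = 0.00642.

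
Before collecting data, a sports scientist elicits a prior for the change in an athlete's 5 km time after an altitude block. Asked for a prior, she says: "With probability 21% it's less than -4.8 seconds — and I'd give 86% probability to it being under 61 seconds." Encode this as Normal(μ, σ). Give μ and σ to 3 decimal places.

The p-quantile of Normal(μ,σ) is μ + z_p·σ, with z_{0.21} = -0.8064 and z_{0.86} = 1.08.
Eliminate σ: μ = (z₂·x₁ − z₁·x₂)/(z₂ − z₁) = (1.08·-4.8 − (-0.8064)·61)/1.887 = 23.324.
Then σ = (x₂ − x₁)/(z₂ − z₁) = (61 − -4.8)/1.887 = 34.875.

μ = 23.324, σ = 34.875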